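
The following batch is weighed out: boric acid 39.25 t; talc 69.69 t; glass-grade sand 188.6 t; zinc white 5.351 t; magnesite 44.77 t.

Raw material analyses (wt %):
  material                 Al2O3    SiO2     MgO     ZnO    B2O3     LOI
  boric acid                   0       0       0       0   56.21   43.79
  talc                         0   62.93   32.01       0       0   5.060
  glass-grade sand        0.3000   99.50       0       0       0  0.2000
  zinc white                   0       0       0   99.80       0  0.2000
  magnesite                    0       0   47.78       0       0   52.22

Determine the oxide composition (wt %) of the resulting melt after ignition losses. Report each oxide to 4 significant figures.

Working values appear, rounded to four significant figures, on the page. All arithmetic keeps exact precision from start to finish. Each reported value sees exactly one rounding; the derived quantities, including five oxide percentages, the yield, LOI, net glass mass, the totals, are carried from the batch weights per 303.2 t of glass at exact precision, precisely as stated by problem or answer.
Mass of each oxide from the mix:
  Al2O3: 188.6·0.003000 = 0.5658 t
  SiO2: 69.69·0.6293 + 188.6·0.9950 = 231.5 t
  MgO: 69.69·0.3201 + 44.77·0.4778 = 43.70 t
  ZnO: 5.351·0.9980 = 5.340 t
  B2O3: 39.25·0.5621 = 22.06 t
LOI: 39.25·0.4379 + 69.69·0.05060 + 188.6·0.002000 + 5.351·0.002000 + 44.77·0.5222 = 44.48 t
batch − LOI leaves glass = 347.7 − 44.48 = 303.2 t (consistent with Σ oxide mass)
wt % = 100 × oxide mass / glass mass

Glass mass = 303.2 t (batch 347.7 − LOI 44.48).
Composition: Al2O3 0.1866%, SiO2 76.36%, MgO 14.41%, ZnO 1.761%, B2O3 7.277%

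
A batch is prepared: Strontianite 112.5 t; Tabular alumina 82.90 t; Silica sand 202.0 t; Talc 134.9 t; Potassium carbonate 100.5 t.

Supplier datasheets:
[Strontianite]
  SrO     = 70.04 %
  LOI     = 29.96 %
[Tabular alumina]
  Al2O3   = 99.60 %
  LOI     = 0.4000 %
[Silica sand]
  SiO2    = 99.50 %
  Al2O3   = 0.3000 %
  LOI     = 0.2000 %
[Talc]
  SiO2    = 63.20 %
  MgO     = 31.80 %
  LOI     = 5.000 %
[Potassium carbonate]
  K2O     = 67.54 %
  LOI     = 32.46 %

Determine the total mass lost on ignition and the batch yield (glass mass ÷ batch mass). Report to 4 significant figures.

LOI loss = 73.81 t; glass = 559.0 t; yield = 88.34%

Every computation carries full precision from start to finish. Working values are printed, with 4-significant-digit rounding, on the page. Every reported value sees exactly one rounding. Derived quantities, including ignition loss, the totals, glass mass, yield, five oxide percentages, are re-derived from the weighed amounts for 559.0 t of glass in full float precision, as written in problem or answer.
Loss on ignition, line by line:
  Strontianite: 112.5 × 0.2996 = 33.70 t
  Tabular alumina: 82.90 × 0.004000 = 0.3316 t
  Silica sand: 202.0 × 0.002000 = 0.4040 t
  Talc: 134.9 × 0.05000 = 6.745 t
  Potassium carbonate: 100.5 × 0.3246 = 32.62 t
Total LOI = 73.81 t
Glass = batch − LOI = 632.8 − 73.81 = 559.0 t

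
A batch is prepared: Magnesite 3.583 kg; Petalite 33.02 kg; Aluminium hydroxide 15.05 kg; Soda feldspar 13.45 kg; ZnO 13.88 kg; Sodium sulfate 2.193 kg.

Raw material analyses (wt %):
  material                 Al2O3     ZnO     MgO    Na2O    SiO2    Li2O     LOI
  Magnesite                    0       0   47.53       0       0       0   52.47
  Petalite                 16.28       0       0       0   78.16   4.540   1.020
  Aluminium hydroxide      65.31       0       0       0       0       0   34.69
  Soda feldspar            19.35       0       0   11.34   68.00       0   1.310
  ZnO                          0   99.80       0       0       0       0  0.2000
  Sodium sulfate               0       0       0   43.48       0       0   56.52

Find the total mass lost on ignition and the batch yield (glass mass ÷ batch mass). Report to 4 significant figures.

Full float precision is held in all steps; in-progress results appear, rounded to four significant figures, across the worked steps. Each reported number is rounded a single time — all derived quantities are rebuilt at exact precision (glass mass, the yield, the six compositions, the totals, ignition loss) from the weighed amounts at 72.29 kg of glass, precisely as stated by the problem or answer text.
Per-material ignition loss:
  Magnesite: 3.583 × 0.5247 = 1.880 kg
  Petalite: 33.02 × 0.01020 = 0.3368 kg
  Aluminium hydroxide: 15.05 × 0.3469 = 5.221 kg
  Soda feldspar: 13.45 × 0.01310 = 0.1762 kg
  ZnO: 13.88 × 0.002000 = 0.02776 kg
  Sodium sulfate: 2.193 × 0.5652 = 1.239 kg
Total LOI = 8.881 kg
Glass = batch − LOI = 81.18 − 8.881 = 72.29 kg

LOI loss = 8.881 kg; glass = 72.29 kg; yield = 89.06%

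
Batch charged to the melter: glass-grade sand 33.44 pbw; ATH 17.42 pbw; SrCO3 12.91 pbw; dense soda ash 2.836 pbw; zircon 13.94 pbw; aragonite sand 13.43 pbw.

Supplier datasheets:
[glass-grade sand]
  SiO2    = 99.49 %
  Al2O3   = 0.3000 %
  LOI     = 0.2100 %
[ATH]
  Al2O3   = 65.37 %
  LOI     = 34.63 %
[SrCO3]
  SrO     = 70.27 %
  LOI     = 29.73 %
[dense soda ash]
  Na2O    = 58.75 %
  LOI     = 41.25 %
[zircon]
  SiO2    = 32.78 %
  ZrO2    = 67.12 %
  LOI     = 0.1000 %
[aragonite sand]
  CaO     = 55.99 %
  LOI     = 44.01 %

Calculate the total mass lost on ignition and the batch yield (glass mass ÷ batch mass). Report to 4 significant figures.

LOI loss = 17.04 pbw; glass = 76.94 pbw; yield = 81.87%

All internal work keeps full float precision at every stage; values along the way appear, rounded to 4 significant figures, within the worked lines. Exactly one rounding lands on each reported value. The derived quantities are re-derived starting from the weights on 76.94 pbw of glass at exact precision (yield, LOI, net glass mass, six oxide percentages, totals), as quoted within question or answer.
Loss on ignition, line by line:
  glass-grade sand: 33.44 × 0.002100 = 0.07022 pbw
  ATH: 17.42 × 0.3463 = 6.033 pbw
  SrCO3: 12.91 × 0.2973 = 3.838 pbw
  dense soda ash: 2.836 × 0.4125 = 1.170 pbw
  zircon: 13.94 × 0.001000 = 0.01394 pbw
  aragonite sand: 13.43 × 0.4401 = 5.911 pbw
Total LOI = 17.04 pbw
Glass = batch − LOI = 93.98 − 17.04 = 76.94 pbw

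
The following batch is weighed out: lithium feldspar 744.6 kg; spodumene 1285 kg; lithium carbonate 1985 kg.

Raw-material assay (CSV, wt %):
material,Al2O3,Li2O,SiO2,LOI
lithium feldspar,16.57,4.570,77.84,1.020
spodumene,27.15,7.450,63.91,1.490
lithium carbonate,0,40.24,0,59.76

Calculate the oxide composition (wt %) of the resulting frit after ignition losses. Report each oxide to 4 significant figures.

Rounding to four significant digits governs every mid-chain value as displayed; all arithmetic maintains full float precision at every stage. Every reported value sees exactly one rounding; derived quantities are re-derived from the batch weights on 2802 kg of glass at full precision (the totals, the yield, glass mass, three oxide percentages, LOI), precisely as stated by problem or answer.
Oxide masses out of the charge:
  Al2O3: 744.6·0.1657 + 1285·0.2715 = 472.3 kg
  Li2O: 744.6·0.04570 + 1285·0.07450 + 1985·0.4024 = 928.5 kg
  SiO2: 744.6·0.7784 + 1285·0.6391 = 1401 kg
LOI: 744.6·0.01020 + 1285·0.01490 + 1985·0.5976 = 1213 kg
Net of LOI, the glass mass = 4015 − 1213 = 2802 kg (the oxide masses sum to this)
wt % = 100 × oxide mass / glass mass

Glass mass = 2802 kg (batch 4015 − LOI 1213).
Composition: Al2O3 16.86%, Li2O 33.14%, SiO2 50.00%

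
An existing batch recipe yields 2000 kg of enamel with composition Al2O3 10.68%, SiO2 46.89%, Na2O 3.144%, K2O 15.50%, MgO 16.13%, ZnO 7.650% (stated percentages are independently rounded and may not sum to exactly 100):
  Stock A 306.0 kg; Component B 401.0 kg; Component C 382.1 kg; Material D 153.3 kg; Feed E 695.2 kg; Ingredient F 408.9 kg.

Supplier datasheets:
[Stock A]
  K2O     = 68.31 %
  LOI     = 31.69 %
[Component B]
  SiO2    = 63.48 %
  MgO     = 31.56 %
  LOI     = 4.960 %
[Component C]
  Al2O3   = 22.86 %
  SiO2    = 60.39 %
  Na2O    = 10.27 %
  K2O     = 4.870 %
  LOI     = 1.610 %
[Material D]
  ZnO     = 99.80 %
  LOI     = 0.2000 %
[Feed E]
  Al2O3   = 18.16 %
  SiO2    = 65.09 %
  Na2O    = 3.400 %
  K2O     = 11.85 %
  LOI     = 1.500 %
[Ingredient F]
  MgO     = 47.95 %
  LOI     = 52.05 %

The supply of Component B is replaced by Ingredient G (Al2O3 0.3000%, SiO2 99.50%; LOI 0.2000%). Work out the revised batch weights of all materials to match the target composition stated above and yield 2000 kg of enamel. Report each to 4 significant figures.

Revised batch per 2000 kg enamel:
  Stock A: 307.1 kg
  Ingredient G: 259.1 kg
  Component C: 384.5 kg
  Material D: 153.3 kg
  Feed E: 687.9 kg
  Ingredient F: 672.8 kg
Total batch = 2465 kg; LOI loss = 464.8 kg

The working math carries full float precision through the solve — intermediates are displayed rounded to four significant digits in the working; a single rounding yields each reported value; all derived quantities, including yield, the six compositions, LOI, net glass mass, totals, are re-derived starting from the weights on 2000 kg of glass at exact precision, as set out in the problem or the answer.
Oxide-by-oxide targets in 2000 kg enamel:
  Al2O3: 10.68% × 2000 = 213.6 kg
  SiO2: 46.89% × 2000 = 937.8 kg
  Na2O: 3.144% × 2000 = 62.88 kg
  K2O: 15.50% × 2000 = 310.0 kg
  MgO: 16.13% × 2000 = 322.6 kg
  ZnO: 7.650% × 2000 = 153.0 kg
Checking each oxide sum using the reported weights, under the basis named above (sums match the target masses net of answer rounding effects):
  Al2O3: 259.1·0.003000 + 384.5·0.2286 + 687.9·0.1816 = 213.6 kg (target 213.6 kg)
  SiO2: 259.1·0.9950 + 384.5·0.6039 + 687.9·0.6509 = 937.8 kg (target 937.8 kg)
  Na2O: 384.5·0.1027 + 687.9·0.03400 = 62.88 kg (target 62.88 kg)
  K2O: 307.1·0.6831 + 384.5·0.04870 + 687.9·0.1185 = 310.0 kg (target 310.0 kg)
  MgO: 672.8·0.4795 = 322.6 kg (target 322.6 kg)
  ZnO: 153.3·0.9980 = 153.0 kg (target 153.0 kg)
Glass-mass sanity pass: batch Σ − ignition loss = 2000 kg (summing oxide targets gives 2000 kg; stated basis 2000 kg — gaps are rounding artifacts).
Batch total: Σ batch = 2465 kg; ignition loss, Σ(batch × LOI) = 464.8 kg; as yield: glass ÷ batch → 81.14%.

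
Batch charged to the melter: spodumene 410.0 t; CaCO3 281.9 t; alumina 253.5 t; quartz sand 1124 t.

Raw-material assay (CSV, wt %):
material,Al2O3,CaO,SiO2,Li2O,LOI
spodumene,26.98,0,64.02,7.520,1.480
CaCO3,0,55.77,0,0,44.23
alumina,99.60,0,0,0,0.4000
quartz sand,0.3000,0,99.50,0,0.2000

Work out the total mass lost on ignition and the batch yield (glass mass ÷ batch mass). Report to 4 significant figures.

All internal work carries exact precision end to end; in-progress results appear, rounded to four significant figures, at each printed step; exactly one rounding lands on every reported number; all derived quantities (the four compositions, the totals, yield, LOI, glass mass) are carried in full float precision from the weighed amounts on 1935 t of glass, as they appear in the question or the answer.
Ignition loss by material:
  spodumene: 410.0 × 0.01480 = 6.068 t
  CaCO3: 281.9 × 0.4423 = 124.7 t
  alumina: 253.5 × 0.004000 = 1.014 t
  quartz sand: 1124 × 0.002000 = 2.248 t
Total LOI = 134.0 t
Glass = batch − LOI = 2069 − 134.0 = 1935 t

LOI loss = 134.0 t; glass = 1935 t; yield = 93.52%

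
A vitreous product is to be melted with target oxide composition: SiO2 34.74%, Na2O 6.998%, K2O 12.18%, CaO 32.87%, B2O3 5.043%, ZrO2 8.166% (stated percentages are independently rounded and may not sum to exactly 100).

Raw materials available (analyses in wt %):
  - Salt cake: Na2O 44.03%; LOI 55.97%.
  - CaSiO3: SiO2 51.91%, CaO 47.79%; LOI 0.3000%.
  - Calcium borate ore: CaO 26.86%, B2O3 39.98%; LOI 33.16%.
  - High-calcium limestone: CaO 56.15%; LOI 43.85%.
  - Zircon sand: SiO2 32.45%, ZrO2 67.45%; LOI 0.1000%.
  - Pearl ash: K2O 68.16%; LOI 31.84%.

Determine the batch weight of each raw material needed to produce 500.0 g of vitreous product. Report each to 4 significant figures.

Values along the way appear (rounded to 4 significant digits) alongside each step — all arithmetic holds full float precision at each step; exactly one rounding lands on every reported number; all derived quantities, which include ignition loss, yield, six oxide percentages, glass mass, the totals, are rebuilt in full float precision, as set out in the question or the answer, starting from the weights for 500.0 g of glass.
Oxide-by-oxide targets in 500.0 g vitreous product:
  SiO2: 34.74% × 500.0 = 173.7 g
  Na2O: 6.998% × 500.0 = 34.99 g
  K2O: 12.18% × 500.0 = 60.90 g
  CaO: 32.87% × 500.0 = 164.4 g
  B2O3: 5.043% × 500.0 = 25.22 g
  ZrO2: 8.166% × 500.0 = 40.83 g
Oxide-by-oxide audit using the reported weights, for the quoted basis mass (sum by sum, the targets are met once rounding is allowed for):
  SiO2: 296.8·0.5191 + 60.53·0.3245 = 173.7 g (target 173.7 g)
  Na2O: 79.47·0.4403 = 34.99 g (target 34.99 g)
  K2O: 89.35·0.6816 = 60.90 g (target 60.90 g)
  CaO: 296.8·0.4779 + 63.07·0.2686 + 9.938·0.5615 = 164.4 g (target 164.4 g)
  B2O3: 63.07·0.3998 = 25.22 g (target 25.22 g)
  ZrO2: 60.53·0.6745 = 40.83 g (target 40.83 g)
Auditing the glass mass value: net batch after ignition = 500.0 g (summing oxide targets gives 500.0 g; with the basis standing at 500.0 g — a pure rounding effect).
Summing the batch: Σ batch = 599.2 g; Σ batch·LOI gives LOI loss = 99.15 g; yield = glass ÷ total batch = 83.45%.

Batch per 500.0 g vitreous product:
  Salt cake: 79.47 g
  CaSiO3: 296.8 g
  Calcium borate ore: 63.07 g
  High-calcium limestone: 9.938 g
  Zircon sand: 60.53 g
  Pearl ash: 89.35 g
Total batch = 599.2 g; LOI loss = 99.15 g; yield = 83.45%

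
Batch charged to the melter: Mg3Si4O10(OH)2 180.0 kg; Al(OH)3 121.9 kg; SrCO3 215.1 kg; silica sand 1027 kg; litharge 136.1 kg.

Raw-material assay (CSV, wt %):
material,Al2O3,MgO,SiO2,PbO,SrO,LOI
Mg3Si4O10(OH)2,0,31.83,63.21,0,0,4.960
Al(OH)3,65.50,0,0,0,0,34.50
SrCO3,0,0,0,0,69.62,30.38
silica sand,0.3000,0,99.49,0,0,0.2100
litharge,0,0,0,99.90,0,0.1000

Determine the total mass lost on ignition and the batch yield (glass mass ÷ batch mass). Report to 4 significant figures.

The whole derivation runs at full float precision in every operation. Values along the way are printed, rounded to 4 significant figures, within the worked lines. Every reported figure undergoes a single rounding — the derived quantities are rebuilt from the batch weights per 1561 kg of glass in full float precision (net glass mass, totals, LOI, the yield, the five compositions), as written in either problem or answer.
Material-by-material LOI:
  Mg3Si4O10(OH)2: 180.0 × 0.04960 = 8.928 kg
  Al(OH)3: 121.9 × 0.3450 = 42.06 kg
  SrCO3: 215.1 × 0.3038 = 65.35 kg
  silica sand: 1027 × 0.002100 = 2.157 kg
  litharge: 136.1 × 0.001000 = 0.1361 kg
Total LOI = 118.6 kg
Glass = batch − LOI = 1680 − 118.6 = 1561 kg

LOI loss = 118.6 kg; glass = 1561 kg; yield = 92.94%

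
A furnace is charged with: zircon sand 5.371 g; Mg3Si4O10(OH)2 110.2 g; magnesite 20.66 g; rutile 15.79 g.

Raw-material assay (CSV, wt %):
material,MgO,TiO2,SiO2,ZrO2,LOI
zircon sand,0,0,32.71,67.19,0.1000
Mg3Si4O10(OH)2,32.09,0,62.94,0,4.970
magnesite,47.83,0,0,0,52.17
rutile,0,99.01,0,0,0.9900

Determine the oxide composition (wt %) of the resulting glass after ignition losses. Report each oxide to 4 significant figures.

All internal work runs at full float precision at every stage. In-progress results appear rounded to four significant digits in the printout — each reported value carries a single rounding — derived quantities, which include yield, net glass mass, the totals, the four compositions, ignition loss, are recomputed at full precision, as quoted within either problem or answer, from the batch weights at 135.6 g of glass.
Oxide masses out of the charge:
  MgO: 110.2·0.3209 + 20.66·0.4783 = 45.24 g
  TiO2: 15.79·0.9901 = 15.63 g
  SiO2: 5.371·0.3271 + 110.2·0.6294 = 71.12 g
  ZrO2: 5.371·0.6719 = 3.609 g
LOI: 5.371·0.001000 + 110.2·0.04970 + 20.66·0.5217 + 15.79·0.009900 = 16.42 g
Net of LOI, the glass mass = 152.0 − 16.42 = 135.6 g (equal to the oxide-mass sum)
each wt % is 100 × oxide ÷ glass

Glass mass = 135.6 g (batch 152.0 − LOI 16.42).
Composition: MgO 33.37%, TiO2 11.53%, SiO2 52.44%, ZrO2 2.661%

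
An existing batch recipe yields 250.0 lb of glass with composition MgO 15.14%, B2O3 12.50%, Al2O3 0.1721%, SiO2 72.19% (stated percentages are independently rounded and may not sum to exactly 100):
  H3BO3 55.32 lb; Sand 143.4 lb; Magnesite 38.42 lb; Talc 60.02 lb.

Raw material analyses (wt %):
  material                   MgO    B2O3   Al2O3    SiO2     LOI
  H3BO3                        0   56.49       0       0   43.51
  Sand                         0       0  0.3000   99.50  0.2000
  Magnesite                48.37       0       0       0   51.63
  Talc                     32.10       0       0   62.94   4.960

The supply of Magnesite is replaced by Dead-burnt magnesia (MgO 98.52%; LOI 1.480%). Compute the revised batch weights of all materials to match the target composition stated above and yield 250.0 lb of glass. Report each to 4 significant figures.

All arithmetic keeps full float precision from first step to last. Mid-chain values are shown rounded to four significant figures in the printout; each reported number takes just one rounding — all derived quantities are recomputed from the weighed amounts per 250.0 lb of glass in full precision (the totals, ignition loss, the four compositions, the yield, net glass mass), as quoted within problem or answer.
Target masses of each oxide per 250.0 lb glass:
  MgO: 15.14% × 250.0 = 37.85 lb
  B2O3: 12.50% × 250.0 = 31.25 lb
  Al2O3: 0.1721% × 250.0 = 0.4302 lb
  SiO2: 72.19% × 250.0 = 180.5 lb
Per-oxide balance check on the weights just shown, for the quoted basis mass (every target is met by its sum up to rounding of the answer):
  MgO: 18.86·0.9852 + 60.02·0.3210 = 37.85 lb (target 37.85 lb)
  B2O3: 55.32·0.5649 = 31.25 lb (target 31.25 lb)
  Al2O3: 143.4·0.003000 = 0.4302 lb (target 0.4302 lb)
  SiO2: 143.4·0.9950 + 60.02·0.6294 = 180.5 lb (target 180.5 lb)
Mass balance on the glass: batch Σ − ignition loss = 250.0 lb (targets for the oxides total 250.0 lb; with the basis standing at 250.0 lb — differing by rounding only).
Adding the batch up: Σ batch = 277.6 lb; loss to ignition Σ batch·LOI = 27.61 lb; as yield: glass ÷ batch → 90.05%.

Revised batch per 250.0 lb glass:
  H3BO3: 55.32 lb
  Sand: 143.4 lb
  Dead-burnt magnesia: 18.86 lb
  Talc: 60.02 lb
Total batch = 277.6 lb; LOI loss = 27.61 lb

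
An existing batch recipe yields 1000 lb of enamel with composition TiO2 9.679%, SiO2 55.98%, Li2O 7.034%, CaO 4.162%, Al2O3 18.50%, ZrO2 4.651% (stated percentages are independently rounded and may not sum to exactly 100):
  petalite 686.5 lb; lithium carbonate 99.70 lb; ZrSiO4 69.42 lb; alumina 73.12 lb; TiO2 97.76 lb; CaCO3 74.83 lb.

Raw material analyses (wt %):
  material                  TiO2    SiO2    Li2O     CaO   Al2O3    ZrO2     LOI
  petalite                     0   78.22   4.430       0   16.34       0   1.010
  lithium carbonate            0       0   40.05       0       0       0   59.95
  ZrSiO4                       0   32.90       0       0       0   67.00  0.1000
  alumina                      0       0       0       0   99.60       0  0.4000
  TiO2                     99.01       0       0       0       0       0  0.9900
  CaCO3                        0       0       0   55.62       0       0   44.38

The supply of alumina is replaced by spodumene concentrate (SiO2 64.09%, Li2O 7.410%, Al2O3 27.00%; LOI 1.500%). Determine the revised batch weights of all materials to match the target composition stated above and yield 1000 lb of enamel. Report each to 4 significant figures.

Revised batch per 1000 lb enamel:
  petalite: 248.1 lb
  lithium carbonate: 49.20 lb
  ZrSiO4: 69.42 lb
  spodumene concentrate: 535.1 lb
  TiO2: 97.76 lb
  CaCO3: 74.83 lb
Total batch = 1074 lb; LOI loss = 74.27 lb

The working math carries full precision in all steps. In-progress results are shown (rounded to 4 significant figures) between the steps — each reported value receives exactly one rounding — derived quantities, including yield, the totals, net glass mass, six oxide percentages, ignition loss, are recomputed using the weight values per 1000 lb of glass at exact precision as quoted within question or answer.
The oxide mass targets at 1000 lb enamel:
  TiO2: 9.679% × 1000 = 96.79 lb
  SiO2: 55.98% × 1000 = 559.8 lb
  Li2O: 7.034% × 1000 = 70.34 lb
  CaO: 4.162% × 1000 = 41.62 lb
  Al2O3: 18.50% × 1000 = 185.0 lb
  ZrO2: 4.651% × 1000 = 46.51 lb
Balance tally, oxide-wise, using the reported weights, per the basis as stated (sum by sum, the targets are met once rounding is allowed for):
  TiO2: 97.76·0.9901 = 96.79 lb (target 96.79 lb)
  SiO2: 248.1·0.7822 + 69.42·0.3290 + 535.1·0.6409 = 559.8 lb (target 559.8 lb)
  Li2O: 248.1·0.04430 + 49.20·0.4005 + 535.1·0.07410 = 70.35 lb (target 70.34 lb)
  CaO: 74.83·0.5562 = 41.62 lb (target 41.62 lb)
  Al2O3: 248.1·0.1634 + 535.1·0.2700 = 185.0 lb (target 185.0 lb)
  ZrO2: 69.42·0.6700 = 46.51 lb (target 46.51 lb)
Auditing the glass mass value: batch total minus LOI = 1000 lb (summing oxide targets gives 1000 lb; the stated basis being 1000 lb — any gap is answer rounding).
Adding the batch up: Σ batch = 1074 lb; LOI removed, Σ of batch·LOI: 74.27 lb; yield = glass ÷ total batch = 93.09%.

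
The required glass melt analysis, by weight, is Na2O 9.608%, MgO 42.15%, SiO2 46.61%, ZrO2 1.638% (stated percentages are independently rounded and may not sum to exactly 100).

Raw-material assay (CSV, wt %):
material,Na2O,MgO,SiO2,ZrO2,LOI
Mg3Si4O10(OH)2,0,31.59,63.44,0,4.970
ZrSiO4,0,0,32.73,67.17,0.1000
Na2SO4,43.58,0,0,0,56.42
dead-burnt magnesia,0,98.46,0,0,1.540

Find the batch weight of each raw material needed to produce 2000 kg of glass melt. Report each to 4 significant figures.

Intermediates are printed, with 4-significant-digit rounding, in the working — the working math runs at full float precision throughout; each reported number is rounded once only; derived quantities are recomputed at full precision (the four compositions, ignition loss, net glass mass, totals, yield) using the weight values per 2000 kg of glass as given in the problem or answer text.
Target oxide masses per 2000 kg glass melt:
  Na2O: 9.608% × 2000 = 192.2 kg
  MgO: 42.15% × 2000 = 843.0 kg
  SiO2: 46.61% × 2000 = 932.2 kg
  ZrO2: 1.638% × 2000 = 32.76 kg
Sums-versus-targets review using the reported weights, relative to the basis at hand (every target is met by its sum exact up to rounding of places):
  Na2O: 440.9·0.4358 = 192.1 kg (target 192.2 kg)
  MgO: 1444·0.3159 + 392.8·0.9846 = 842.9 kg (target 843.0 kg)
  SiO2: 1444·0.6344 + 48.77·0.3273 = 932.0 kg (target 932.2 kg)
  ZrO2: 48.77·0.6717 = 32.76 kg (target 32.76 kg)
Glass-mass sanity pass: total charge less LOI = 2000 kg (summing oxide targets gives 2000 kg; stated basis 2000 kg — differing by rounding only).
Adding the batch up: Σ batch = 2326 kg; Σ batch·LOI gives LOI loss = 326.6 kg; yield = glass ÷ total batch = 85.96%.

Batch per 2000 kg glass melt:
  Mg3Si4O10(OH)2: 1444 kg
  ZrSiO4: 48.77 kg
  Na2SO4: 440.9 kg
  dead-burnt magnesia: 392.8 kg
Total batch = 2326 kg; LOI loss = 326.6 kg; yield = 85.96%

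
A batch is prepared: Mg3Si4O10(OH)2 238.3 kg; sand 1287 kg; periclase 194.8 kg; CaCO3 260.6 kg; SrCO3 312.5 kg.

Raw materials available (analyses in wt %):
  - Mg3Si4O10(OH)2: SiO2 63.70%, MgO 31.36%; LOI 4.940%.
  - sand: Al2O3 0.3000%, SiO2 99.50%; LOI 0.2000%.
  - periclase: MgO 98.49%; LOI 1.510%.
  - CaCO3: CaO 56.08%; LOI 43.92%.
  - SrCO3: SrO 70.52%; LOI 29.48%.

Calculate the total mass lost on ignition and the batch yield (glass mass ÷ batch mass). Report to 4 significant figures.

Full float precision is kept in every operation — working values are shown, rounded to four significant figures, across the worked steps — each reported result is rounded once only — all derived quantities (five oxide percentages, the totals, glass mass, LOI, yield) are computed in full precision from the batch weights for 2069 kg of glass, exactly as shown in the problem or answer text.
Material-by-material LOI:
  Mg3Si4O10(OH)2: 238.3 × 0.04940 = 11.77 kg
  sand: 1287 × 0.002000 = 2.574 kg
  periclase: 194.8 × 0.01510 = 2.941 kg
  CaCO3: 260.6 × 0.4392 = 114.5 kg
  SrCO3: 312.5 × 0.2948 = 92.12 kg
Total LOI = 223.9 kg
Glass = batch − LOI = 2293 − 223.9 = 2069 kg

LOI loss = 223.9 kg; glass = 2069 kg; yield = 90.24%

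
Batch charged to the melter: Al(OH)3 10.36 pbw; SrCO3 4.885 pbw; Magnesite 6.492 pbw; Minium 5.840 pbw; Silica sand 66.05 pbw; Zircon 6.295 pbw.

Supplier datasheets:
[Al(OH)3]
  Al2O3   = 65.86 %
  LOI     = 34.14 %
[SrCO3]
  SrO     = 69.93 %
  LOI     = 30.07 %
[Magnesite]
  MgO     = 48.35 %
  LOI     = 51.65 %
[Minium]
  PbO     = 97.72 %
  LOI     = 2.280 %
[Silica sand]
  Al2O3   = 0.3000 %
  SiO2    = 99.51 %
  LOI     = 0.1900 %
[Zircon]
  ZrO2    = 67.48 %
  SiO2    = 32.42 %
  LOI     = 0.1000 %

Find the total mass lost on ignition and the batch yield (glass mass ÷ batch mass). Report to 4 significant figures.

All internal work carries full float precision through the solve — in-progress results are shown with 4-significant-digit rounding between the steps; each reported value sees exactly one rounding — the derived quantities are recomputed starting from the weights at 91.30 pbw of glass in full float precision (the totals, net glass mass, LOI, six oxide percentages, the yield) as set out in the problem or answer text.
LOI of each material in turn:
  Al(OH)3: 10.36 × 0.3414 = 3.537 pbw
  SrCO3: 4.885 × 0.3007 = 1.469 pbw
  Magnesite: 6.492 × 0.5165 = 3.353 pbw
  Minium: 5.840 × 0.02280 = 0.1332 pbw
  Silica sand: 66.05 × 0.001900 = 0.1255 pbw
  Zircon: 6.295 × 0.001000 = 0.006295 pbw
Total LOI = 8.624 pbw
Glass = batch − LOI = 99.92 − 8.624 = 91.30 pbw

LOI loss = 8.624 pbw; glass = 91.30 pbw; yield = 91.37%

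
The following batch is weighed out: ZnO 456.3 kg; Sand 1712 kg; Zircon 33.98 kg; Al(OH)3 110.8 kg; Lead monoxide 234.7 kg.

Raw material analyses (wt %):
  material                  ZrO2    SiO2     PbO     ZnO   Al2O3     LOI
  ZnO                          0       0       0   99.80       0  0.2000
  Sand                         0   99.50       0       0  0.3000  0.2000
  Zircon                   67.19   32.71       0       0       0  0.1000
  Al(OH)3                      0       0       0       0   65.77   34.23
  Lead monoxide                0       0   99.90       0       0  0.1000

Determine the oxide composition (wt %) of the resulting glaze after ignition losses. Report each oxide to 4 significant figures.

Glass mass = 2505 kg (batch 2548 − LOI 42.53).
Composition: ZrO2 0.9113%, SiO2 68.44%, PbO 9.359%, ZnO 18.18%, Al2O3 3.114%

In-progress results are displayed with 4-significant-digit rounding in the printout; every computation keeps exact precision all the way through. Every reported value is rounded exactly once — the derived quantities are re-derived starting from the weights at 2505 kg of glass at full precision (totals, glass mass, five oxide percentages, LOI, yield) as quoted within the question or the answer.
Delivered oxide masses:
  ZrO2: 33.98·0.6719 = 22.83 kg
  SiO2: 1712·0.9950 + 33.98·0.3271 = 1715 kg
  PbO: 234.7·0.9990 = 234.5 kg
  ZnO: 456.3·0.9980 = 455.4 kg
  Al2O3: 1712·0.003000 + 110.8·0.6577 = 78.01 kg
LOI: 456.3·0.002000 + 1712·0.002000 + 33.98·0.001000 + 110.8·0.3423 + 234.7·0.001000 = 42.53 kg
Glass = total batch minus LOI = 2548 − 42.53 = 2505 kg (= Σ oxide masses)
wt %: oxide over glass, times 100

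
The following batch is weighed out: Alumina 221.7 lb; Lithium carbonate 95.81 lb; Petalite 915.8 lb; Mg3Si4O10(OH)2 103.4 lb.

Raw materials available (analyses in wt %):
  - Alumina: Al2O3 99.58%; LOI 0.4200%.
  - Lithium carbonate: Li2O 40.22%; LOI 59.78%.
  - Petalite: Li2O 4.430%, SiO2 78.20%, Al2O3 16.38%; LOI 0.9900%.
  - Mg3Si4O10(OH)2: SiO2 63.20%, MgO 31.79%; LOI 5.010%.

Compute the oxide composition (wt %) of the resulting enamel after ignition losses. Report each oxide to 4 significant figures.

The intermediate values appear, rounded to 4 significant figures, as written. Each numeric step carries exact precision all the way through. Exactly one rounding is applied to each reported result — all derived quantities are re-derived at full float precision (net glass mass, totals, LOI, the four compositions, yield) from the weighed amounts for 1264 lb of glass as quoted within problem or answer.
Delivered oxide masses:
  Li2O: 95.81·0.4022 + 915.8·0.04430 = 79.10 lb
  SiO2: 915.8·0.7820 + 103.4·0.6320 = 781.5 lb
  Al2O3: 221.7·0.9958 + 915.8·0.1638 = 370.8 lb
  MgO: 103.4·0.3179 = 32.87 lb
LOI: 221.7·0.004200 + 95.81·0.5978 + 915.8·0.009900 + 103.4·0.05010 = 72.45 lb
The glass mass, total less LOI, = 1337 − 72.45 = 1264 lb (consistent with Σ oxide mass)
percent by weight: oxide/glass ×100

Glass mass = 1264 lb (batch 1337 − LOI 72.45).
Composition: Li2O 6.257%, SiO2 61.82%, Al2O3 29.33%, MgO 2.600%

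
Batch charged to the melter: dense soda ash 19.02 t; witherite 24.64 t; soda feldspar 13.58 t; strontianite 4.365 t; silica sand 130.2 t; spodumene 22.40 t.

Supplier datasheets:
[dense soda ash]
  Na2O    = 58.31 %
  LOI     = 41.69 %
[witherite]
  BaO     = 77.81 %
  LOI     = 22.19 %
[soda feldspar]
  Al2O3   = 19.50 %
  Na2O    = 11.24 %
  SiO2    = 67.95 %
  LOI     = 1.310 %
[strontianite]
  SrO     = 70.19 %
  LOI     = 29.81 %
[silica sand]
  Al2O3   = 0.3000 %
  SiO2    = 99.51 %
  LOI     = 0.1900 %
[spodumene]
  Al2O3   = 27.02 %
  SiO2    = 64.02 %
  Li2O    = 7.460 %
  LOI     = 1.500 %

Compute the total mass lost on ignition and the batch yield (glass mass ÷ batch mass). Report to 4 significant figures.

Intermediates are printed rounded to four significant figures in the working — the whole derivation carries full precision at all times — each reported value takes just one rounding — derived quantities (the yield, net glass mass, the totals, the six compositions, ignition loss) are re-derived at exact precision using the weight values at 198.7 t of glass as set out in question or answer.
Per-material ignition loss:
  dense soda ash: 19.02 × 0.4169 = 7.929 t
  witherite: 24.64 × 0.2219 = 5.468 t
  soda feldspar: 13.58 × 0.01310 = 0.1779 t
  strontianite: 4.365 × 0.2981 = 1.301 t
  silica sand: 130.2 × 0.001900 = 0.2474 t
  spodumene: 22.40 × 0.01500 = 0.3360 t
Total LOI = 15.46 t
Glass = batch − LOI = 214.2 − 15.46 = 198.7 t

LOI loss = 15.46 t; glass = 198.7 t; yield = 92.78%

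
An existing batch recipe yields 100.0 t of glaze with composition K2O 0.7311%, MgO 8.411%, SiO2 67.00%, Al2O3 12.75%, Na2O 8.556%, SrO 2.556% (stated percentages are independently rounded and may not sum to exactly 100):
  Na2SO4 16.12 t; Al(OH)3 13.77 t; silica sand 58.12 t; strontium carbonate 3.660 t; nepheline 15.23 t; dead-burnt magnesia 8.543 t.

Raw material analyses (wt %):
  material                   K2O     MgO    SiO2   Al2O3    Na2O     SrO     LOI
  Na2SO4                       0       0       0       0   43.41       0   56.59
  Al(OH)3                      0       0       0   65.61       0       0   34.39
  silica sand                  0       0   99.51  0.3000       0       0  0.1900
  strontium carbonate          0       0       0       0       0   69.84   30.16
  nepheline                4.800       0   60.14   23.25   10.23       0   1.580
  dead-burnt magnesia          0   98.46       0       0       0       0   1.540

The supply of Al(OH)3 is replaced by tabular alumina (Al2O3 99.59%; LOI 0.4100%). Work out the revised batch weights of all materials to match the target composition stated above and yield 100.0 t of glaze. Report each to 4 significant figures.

Revised batch per 100.0 t glaze:
  Na2SO4: 16.12 t
  tabular alumina: 9.072 t
  silica sand: 58.12 t
  strontium carbonate: 3.660 t
  nepheline: 15.23 t
  dead-burnt magnesia: 8.543 t
Total batch = 110.7 t; LOI loss = 10.75 t

The intermediate values are displayed, with 4-significant-figure rounding, between the steps. All arithmetic runs at full float precision from first step to last; each reported value receives exactly one rounding; all derived quantities are recomputed from the batch weights per 100.0 t of glass at exact precision (the six compositions, the yield, totals, ignition loss, glass mass) as given in the problem or answer text.
Oxide-by-oxide targets in 100.0 t glaze:
  K2O: 0.7311% × 100.0 = 0.7311 t
  MgO: 8.411% × 100.0 = 8.411 t
  SiO2: 67.00% × 100.0 = 67.00 t
  Al2O3: 12.75% × 100.0 = 12.75 t
  Na2O: 8.556% × 100.0 = 8.556 t
  SrO: 2.556% × 100.0 = 2.556 t
Checking each oxide sum on the weights just shown, on the stated basis (each sum matches its target mass modulo rounding of the values):
  K2O: 15.23·0.04800 = 0.7310 t (target 0.7311 t)
  MgO: 8.543·0.9846 = 8.411 t (target 8.411 t)
  SiO2: 58.12·0.9951 + 15.23·0.6014 = 66.99 t (target 67.00 t)
  Al2O3: 9.072·0.9959 + 58.12·0.003000 + 15.23·0.2325 = 12.75 t (target 12.75 t)
  Na2O: 16.12·0.4341 + 15.23·0.1023 = 8.556 t (target 8.556 t)
  SrO: 3.660·0.6984 = 2.556 t (target 2.556 t)
Mass balance on the glass: whole batch net of LOI = 100.0 t (oxide target masses add up to 100.0 t; with the basis standing at 100.0 t — differing by rounding only).
Total batch = Σ batch = 110.7 t; loss to ignition Σ batch·LOI = 10.75 t; glass ÷ batch gives a yield of 90.30%.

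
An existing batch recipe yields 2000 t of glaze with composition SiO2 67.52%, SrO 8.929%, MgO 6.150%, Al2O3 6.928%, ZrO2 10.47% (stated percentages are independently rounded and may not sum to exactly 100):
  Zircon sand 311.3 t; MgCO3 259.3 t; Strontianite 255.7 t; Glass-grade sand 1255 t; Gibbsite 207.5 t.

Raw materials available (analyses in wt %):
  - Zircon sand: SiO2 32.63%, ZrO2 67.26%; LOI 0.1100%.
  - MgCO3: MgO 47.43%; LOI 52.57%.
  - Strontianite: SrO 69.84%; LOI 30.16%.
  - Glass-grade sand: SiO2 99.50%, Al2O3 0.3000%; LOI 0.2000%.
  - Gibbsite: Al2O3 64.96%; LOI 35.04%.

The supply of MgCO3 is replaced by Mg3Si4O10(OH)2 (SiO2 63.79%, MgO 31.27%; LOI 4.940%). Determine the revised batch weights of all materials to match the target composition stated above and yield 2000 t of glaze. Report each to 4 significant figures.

Exact precision is held in all steps. Working values are displayed with 4-significant-digit rounding on the page. A single rounding produces each reported number — the derived quantities, including totals, the five compositions, net glass mass, LOI, yield, are carried from the weighed amounts per 2000 t of glass at full float precision as given in the problem or answer text.
Oxide mass targets, per 2000 t glaze:
  SiO2: 67.52% × 2000 = 1350 t
  SrO: 8.929% × 2000 = 178.6 t
  MgO: 6.150% × 2000 = 123.0 t
  Al2O3: 6.928% × 2000 = 138.6 t
  ZrO2: 10.47% × 2000 = 209.4 t
Verifying the oxide balance per the reported batch figures, against the basis in use (each sum matches its target mass once rounding is allowed for):
  SiO2: 311.3·0.3263 + 393.3·0.6379 + 1003·0.9950 = 1350 t (target 1350 t)
  SrO: 255.7·0.6984 = 178.6 t (target 178.6 t)
  MgO: 393.3·0.3127 = 123.0 t (target 123.0 t)
  Al2O3: 1003·0.003000 + 208.7·0.6496 = 138.6 t (target 138.6 t)
  ZrO2: 311.3·0.6726 = 209.4 t (target 209.4 t)
Glass mass check: total charge less LOI = 2000 t (oxide target masses add up to 2000 t; versus the stated basis of 2000 t — deltas are rounding alone).
Total batch = Σ batch = 2172 t; LOI removed, Σ of batch·LOI: 172.0 t; as yield: glass ÷ batch → 92.08%.

Revised batch per 2000 t glaze:
  Zircon sand: 311.3 t
  Mg3Si4O10(OH)2: 393.3 t
  Strontianite: 255.7 t
  Glass-grade sand: 1003 t
  Gibbsite: 208.7 t
Total batch = 2172 t; LOI loss = 172.0 t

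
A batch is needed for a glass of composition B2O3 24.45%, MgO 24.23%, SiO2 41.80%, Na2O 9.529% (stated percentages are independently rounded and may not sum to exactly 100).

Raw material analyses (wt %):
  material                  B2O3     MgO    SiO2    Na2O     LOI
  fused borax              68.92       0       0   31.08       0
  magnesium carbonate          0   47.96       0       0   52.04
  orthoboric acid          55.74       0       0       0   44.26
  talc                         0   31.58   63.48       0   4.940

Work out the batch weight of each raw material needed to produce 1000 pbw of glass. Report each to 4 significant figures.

The whole derivation runs at full precision through the solve — rounding to four significant digits governs every intermediate as shown — each reported value undergoes a single rounding — derived quantities are re-derived from the batch weights per 1000 pbw of glass in exact precision (net glass mass, the four compositions, totals, yield, ignition loss) as set out in the problem or answer text.
Oxide-by-oxide targets in 1000 pbw glass:
  B2O3: 24.45% × 1000 = 244.5 pbw
  MgO: 24.23% × 1000 = 242.3 pbw
  SiO2: 41.80% × 1000 = 418.0 pbw
  Na2O: 9.529% × 1000 = 95.29 pbw
Per-oxide balance check applying the batch weights above, versus the basis set out (target by target, the sums agree exact up to rounding of places):
  B2O3: 306.6·0.6892 + 59.55·0.5574 = 244.5 pbw (target 244.5 pbw)
  MgO: 71.63·0.4796 + 658.5·0.3158 = 242.3 pbw (target 242.3 pbw)
  SiO2: 658.5·0.6348 = 418.0 pbw (target 418.0 pbw)
  Na2O: 306.6·0.3108 = 95.29 pbw (target 95.29 pbw)
The glass-mass cross-check: batch total minus LOI = 1000 pbw (summing oxide targets gives 1000 pbw; basis as stated: 1000 pbw — a pure rounding effect).
Batch total: Σ batch = 1096 pbw; LOI loss = Σ batch·LOI = 96.16 pbw; glass ÷ batch gives a yield of 91.23%.

Batch per 1000 pbw glass:
  fused borax: 306.6 pbw
  magnesium carbonate: 71.63 pbw
  orthoboric acid: 59.55 pbw
  talc: 658.5 pbw
Total batch = 1096 pbw; LOI loss = 96.16 pbw; yield = 91.23%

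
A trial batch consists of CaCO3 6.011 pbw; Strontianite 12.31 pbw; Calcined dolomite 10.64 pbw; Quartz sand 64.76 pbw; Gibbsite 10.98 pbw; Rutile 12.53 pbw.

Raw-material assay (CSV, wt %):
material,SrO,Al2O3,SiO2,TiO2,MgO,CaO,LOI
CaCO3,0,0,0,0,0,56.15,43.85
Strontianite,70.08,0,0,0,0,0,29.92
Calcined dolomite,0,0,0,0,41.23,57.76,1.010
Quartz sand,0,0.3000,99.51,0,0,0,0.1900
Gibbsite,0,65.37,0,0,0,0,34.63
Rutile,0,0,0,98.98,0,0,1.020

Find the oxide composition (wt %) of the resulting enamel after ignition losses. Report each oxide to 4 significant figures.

Glass mass = 106.8 pbw (batch 117.2 − LOI 10.48).
Composition: SrO 8.081%, Al2O3 6.906%, SiO2 60.37%, TiO2 11.62%, MgO 4.109%, CaO 8.919%

Mid-chain values appear rounded to 4 significant figures on the page. Full float precision is maintained in every operation — each reported number is rounded a single time. Derived quantities are rebuilt in exact precision (glass mass, ignition loss, the yield, totals, the six compositions) using the weight values for 106.8 pbw of glass, precisely as stated by the problem or the answer.
Oxide masses out of the charge:
  SrO: 12.31·0.7008 = 8.627 pbw
  Al2O3: 64.76·0.003000 + 10.98·0.6537 = 7.372 pbw
  SiO2: 64.76·0.9951 = 64.44 pbw
  TiO2: 12.53·0.9898 = 12.40 pbw
  MgO: 10.64·0.4123 = 4.387 pbw
  CaO: 6.011·0.5615 + 10.64·0.5776 = 9.521 pbw
LOI: 6.011·0.4385 + 12.31·0.2992 + 10.64·0.01010 + 64.76·0.001900 + 10.98·0.3463 + 12.53·0.01020 = 10.48 pbw
Glass = total batch minus LOI = 117.2 − 10.48 = 106.8 pbw (equal to the oxide-mass sum)
wt % = 100 × oxide mass / glass mass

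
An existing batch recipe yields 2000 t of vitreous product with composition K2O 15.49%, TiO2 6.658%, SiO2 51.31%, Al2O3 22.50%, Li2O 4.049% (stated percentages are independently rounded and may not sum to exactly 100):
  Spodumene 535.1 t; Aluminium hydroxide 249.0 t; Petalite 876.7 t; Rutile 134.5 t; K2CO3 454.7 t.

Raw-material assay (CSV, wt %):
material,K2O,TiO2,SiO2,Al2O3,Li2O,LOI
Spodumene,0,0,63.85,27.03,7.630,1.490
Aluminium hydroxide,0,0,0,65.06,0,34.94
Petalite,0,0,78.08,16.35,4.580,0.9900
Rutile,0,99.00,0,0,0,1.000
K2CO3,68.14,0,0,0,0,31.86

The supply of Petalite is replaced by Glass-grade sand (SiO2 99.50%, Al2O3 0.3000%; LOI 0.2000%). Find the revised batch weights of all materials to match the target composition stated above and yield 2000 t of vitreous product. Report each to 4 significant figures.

Mid-chain values are printed rounded to four significant figures across the worked steps — exact precision is carried through the solve — a single rounding produces every reported result — all derived quantities (glass mass, ignition loss, the totals, five oxide percentages, the yield) are re-derived at full float precision starting from the weights per 2000 t of glass, as given in the problem or answer text.
Oxide-by-oxide targets in 2000 t vitreous product:
  K2O: 15.49% × 2000 = 309.8 t
  TiO2: 6.658% × 2000 = 133.2 t
  SiO2: 51.31% × 2000 = 1026 t
  Al2O3: 22.50% × 2000 = 450.0 t
  Li2O: 4.049% × 2000 = 80.98 t
Verifying the oxide balance applying the batch weights above, on the stated basis (sums match the target masses up to rounding of the answer):
  K2O: 454.7·0.6814 = 309.8 t (target 309.8 t)
  TiO2: 134.5·0.9900 = 133.2 t (target 133.2 t)
  SiO2: 1061·0.6385 + 350.3·0.9950 = 1026 t (target 1026 t)
  Al2O3: 1061·0.2703 + 249.1·0.6506 + 350.3·0.003000 = 449.9 t (target 450.0 t)
  Li2O: 1061·0.07630 = 80.95 t (target 80.98 t)
Consistency of the glass mass: total charge less LOI = 2000 t (targets for the oxides total 2000 t; versus the stated basis of 2000 t — a pure rounding effect).
Batch total: Σ batch = 2250 t; the LOI term Σ batch·LOI equals 249.8 t; yield, glass over the total, = 88.90%.

Revised batch per 2000 t vitreous product:
  Spodumene: 1061 t
  Aluminium hydroxide: 249.1 t
  Glass-grade sand: 350.3 t
  Rutile: 134.5 t
  K2CO3: 454.7 t
Total batch = 2250 t; LOI loss = 249.8 t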